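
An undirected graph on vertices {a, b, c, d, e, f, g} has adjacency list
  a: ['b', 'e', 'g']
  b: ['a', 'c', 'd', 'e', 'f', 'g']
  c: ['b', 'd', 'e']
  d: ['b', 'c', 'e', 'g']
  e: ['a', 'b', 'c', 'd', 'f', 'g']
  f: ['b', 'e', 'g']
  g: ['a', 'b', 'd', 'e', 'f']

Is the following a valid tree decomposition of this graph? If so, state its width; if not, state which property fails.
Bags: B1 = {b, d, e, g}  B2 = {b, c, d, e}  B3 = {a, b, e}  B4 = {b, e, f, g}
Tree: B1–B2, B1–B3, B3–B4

No — edge (g,a) lies in no bag.

A tree decomposition must satisfy three properties: every vertex lies in some bag; for every edge, both endpoints lie together in some bag; and for every vertex, the bags containing it form a connected subtree. Here edge (g,a) lies in no bag, so the decomposition is invalid.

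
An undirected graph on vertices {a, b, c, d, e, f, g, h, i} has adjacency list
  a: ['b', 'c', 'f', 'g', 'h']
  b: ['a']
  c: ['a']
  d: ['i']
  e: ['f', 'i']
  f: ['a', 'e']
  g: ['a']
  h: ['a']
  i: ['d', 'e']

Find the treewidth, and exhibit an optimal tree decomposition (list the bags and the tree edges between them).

Every bag has size at most 2, so the width is 2 − 1 = 1 and tw(G) ≤ 1. G has an edge, so its treewidth is at least 1. Therefore the treewidth is 1.

Treewidth 1.
One optimal decomposition is:
Bags: B1 = {a, h}  B2 = {a, c}  B3 = {a, f}  B4 = {e, f}  B5 = {a, g}  B6 = {e, i}  B7 = {a, b}  B8 = {d, i}
Tree: B1–B2, B1–B3, B3–B4, B2–B5, B4–B6, B5–B7, B6–B8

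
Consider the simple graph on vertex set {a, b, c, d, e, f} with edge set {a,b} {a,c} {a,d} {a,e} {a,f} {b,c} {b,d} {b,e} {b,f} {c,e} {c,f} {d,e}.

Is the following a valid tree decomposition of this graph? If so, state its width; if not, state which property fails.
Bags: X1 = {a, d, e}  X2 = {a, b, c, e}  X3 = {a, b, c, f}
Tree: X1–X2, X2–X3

A tree decomposition must satisfy three properties: every vertex lies in some bag; for every edge, both endpoints lie together in some bag; and for every vertex, the bags containing it form a connected subtree. Here edge (b,d) lies in no bag, so the decomposition is invalid.

No — edge (b,d) lies in no bag.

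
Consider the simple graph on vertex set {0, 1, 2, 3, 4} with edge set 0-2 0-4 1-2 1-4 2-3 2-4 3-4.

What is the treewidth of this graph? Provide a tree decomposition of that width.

Each bag holds 3 vertices, so the decomposition has width 2, which upper-bounds the treewidth. For the lower bound, the 3 vertices {0, 2, 4} are pairwise adjacent, and any tree decomposition puts a clique entirely inside one bag — forcing width ≥ 2. Therefore the treewidth is 2.

Treewidth 2.
One such decomposition:
Bags: B1 = {2, 3, 4}  B2 = {0, 2, 4}  B3 = {1, 2, 4}
Tree: B1–B2, B1–B3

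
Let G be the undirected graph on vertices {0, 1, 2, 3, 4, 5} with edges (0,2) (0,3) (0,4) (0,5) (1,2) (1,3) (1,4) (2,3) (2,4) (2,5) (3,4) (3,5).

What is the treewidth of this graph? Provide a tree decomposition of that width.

The largest bag has 4 vertices, giving width 3; this decomposition certifies tw(G) ≤ 3. Conversely, {0, 2, 3, 4} is a clique of size 4, and the vertices of any clique must share a bag in every tree decomposition; so some bag has ≥ 4 vertices and tw(G) ≥ 3. The upper and lower bounds meet at 3, so that is the treewidth.

Treewidth 3.
One optimal decomposition is:
Bags: B1 = {0, 2, 3, 5}  B2 = {0, 2, 3, 4}  B3 = {1, 2, 3, 4}
Tree: B1–B2, B2–B3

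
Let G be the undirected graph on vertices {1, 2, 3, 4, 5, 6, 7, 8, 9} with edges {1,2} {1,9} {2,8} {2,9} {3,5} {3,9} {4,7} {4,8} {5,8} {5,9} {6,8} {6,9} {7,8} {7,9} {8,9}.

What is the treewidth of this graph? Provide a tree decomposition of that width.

Treewidth 2.
One such decomposition:
Bags: B1 = {7, 8, 9}  B2 = {2, 8, 9}  B3 = {5, 8, 9}  B4 = {6, 8, 9}  B5 = {4, 7, 8}  B6 = {3, 5, 9}  B7 = {1, 2, 9}
Tree: B1–B2, B1–B3, B2–B4, B1–B5, B3–B6, B2–B7

Every bag has size at most 3, so the width is 3 − 1 = 2 and tw(G) ≤ 2. On the other hand G contains the 3-clique {2, 8, 9}. A clique must lie in a single bag of any decomposition, so no decomposition can have width below 2. Therefore the treewidth is 2.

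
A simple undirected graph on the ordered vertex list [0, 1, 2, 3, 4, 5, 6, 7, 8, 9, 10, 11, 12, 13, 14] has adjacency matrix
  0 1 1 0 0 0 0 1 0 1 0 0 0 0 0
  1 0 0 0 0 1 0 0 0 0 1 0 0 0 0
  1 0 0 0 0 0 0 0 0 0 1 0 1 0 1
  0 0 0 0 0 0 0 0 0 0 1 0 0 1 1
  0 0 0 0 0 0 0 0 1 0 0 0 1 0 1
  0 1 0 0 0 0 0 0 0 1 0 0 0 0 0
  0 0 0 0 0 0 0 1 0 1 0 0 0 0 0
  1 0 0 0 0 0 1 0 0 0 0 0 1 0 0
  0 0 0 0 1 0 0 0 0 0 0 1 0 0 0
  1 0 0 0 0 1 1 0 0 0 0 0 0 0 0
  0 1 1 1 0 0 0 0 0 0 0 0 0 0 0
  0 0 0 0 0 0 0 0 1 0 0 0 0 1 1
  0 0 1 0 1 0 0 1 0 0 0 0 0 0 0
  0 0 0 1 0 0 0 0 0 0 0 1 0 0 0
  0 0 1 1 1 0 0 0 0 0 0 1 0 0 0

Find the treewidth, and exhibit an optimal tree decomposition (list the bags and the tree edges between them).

Treewidth 3.
One optimal decomposition is:
Bags: B1 = {1, 5, 6, 9}  B2 = {0, 1, 6, 9}  B3 = {0, 1, 6, 7}  B4 = {0, 1, 7, 10}  B5 = {0, 2, 7, 10}  B6 = {2, 7, 10, 12}  B7 = {2, 3, 10, 12}  B8 = {2, 3, 12, 14}  B9 = {3, 4, 12, 14}  B10 = {3, 4, 13, 14}  B11 = {4, 11, 13, 14}  B12 = {4, 8, 11, 13}
Tree: B1–B2, B2–B3, B3–B4, B4–B5, B5–B6, B6–B7, B7–B8, B8–B9, B9–B10, B10–B11, B11–B12

The largest bag has 4 vertices, giving width 3; this decomposition certifies tw(G) ≤ 3. For the lower bound: the 4 vertex sets {5,6,9}, {1}, {0}, {2,7,10,12} are disjoint, each induces a connected subgraph, and every pair is joined by at least one edge of G. Contracting each set to a single vertex therefore yields K_{4} as a minor, and since treewidth is minor-monotone, tw(G) ≥ tw(K_{4}) = 3. Therefore the treewidth is 3.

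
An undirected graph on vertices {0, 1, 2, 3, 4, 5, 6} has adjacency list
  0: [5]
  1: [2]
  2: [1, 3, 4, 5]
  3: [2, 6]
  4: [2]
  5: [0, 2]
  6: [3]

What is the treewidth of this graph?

1

A width-1 tree decomposition is:
Bags: B1 = {2, 5}  B2 = {2, 4}  B3 = {2, 3}  B4 = {1, 2}  B5 = {0, 5}  B6 = {3, 6}
Tree: B1–B2, B1–B3, B1–B4, B1–B5, B3–B6
Every bag has size at most 2, so the width is 2 − 1 = 1 and tw(G) ≤ 1. Any graph with an edge has treewidth ≥ 1, and G has the edge 5–2. The upper and lower bounds meet at 1, so that is the treewidth.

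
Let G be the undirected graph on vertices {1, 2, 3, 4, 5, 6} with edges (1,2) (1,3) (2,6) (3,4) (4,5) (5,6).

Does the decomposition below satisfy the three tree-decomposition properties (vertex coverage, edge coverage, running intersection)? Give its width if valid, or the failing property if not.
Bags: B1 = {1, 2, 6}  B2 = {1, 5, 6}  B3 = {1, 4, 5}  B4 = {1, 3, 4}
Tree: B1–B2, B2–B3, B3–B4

Vertex coverage: the bags together contain {1, 2, 3, 4, 5, 6}, the full vertex set. Edge coverage: each edge of G has both endpoints in at least one bag. Running intersection: for every vertex, the bags containing it form a connected subtree. All three properties hold, so this is a valid tree decomposition of width max|bag| − 1 = 2, and hence tw(G) ≤ 2.

Yes; width 2.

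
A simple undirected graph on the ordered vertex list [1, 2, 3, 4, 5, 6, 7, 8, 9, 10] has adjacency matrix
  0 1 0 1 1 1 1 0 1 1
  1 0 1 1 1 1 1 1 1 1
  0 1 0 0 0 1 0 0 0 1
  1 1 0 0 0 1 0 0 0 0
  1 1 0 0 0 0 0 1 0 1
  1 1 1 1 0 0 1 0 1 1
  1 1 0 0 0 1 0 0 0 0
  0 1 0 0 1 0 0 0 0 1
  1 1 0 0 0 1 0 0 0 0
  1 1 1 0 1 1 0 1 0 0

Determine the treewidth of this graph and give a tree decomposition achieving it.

Treewidth 3.
One optimal decomposition is:
Bags: B1 = {1, 2, 6, 10}  B2 = {1, 2, 5, 10}  B3 = {2, 5, 8, 10}  B4 = {1, 2, 4, 6}  B5 = {1, 2, 6, 7}  B6 = {1, 2, 6, 9}  B7 = {2, 3, 6, 10}
Tree: B1–B2, B2–B3, B1–B4, B1–B5, B4–B6, B1–B7

Each bag holds 4 vertices, so the decomposition has width 3, which upper-bounds the treewidth. On the other hand G contains the 4-clique {2, 5, 8, 10}. A clique must lie in a single bag of any decomposition, so no decomposition can have width below 3. Hence tw(G) = 3 exactly.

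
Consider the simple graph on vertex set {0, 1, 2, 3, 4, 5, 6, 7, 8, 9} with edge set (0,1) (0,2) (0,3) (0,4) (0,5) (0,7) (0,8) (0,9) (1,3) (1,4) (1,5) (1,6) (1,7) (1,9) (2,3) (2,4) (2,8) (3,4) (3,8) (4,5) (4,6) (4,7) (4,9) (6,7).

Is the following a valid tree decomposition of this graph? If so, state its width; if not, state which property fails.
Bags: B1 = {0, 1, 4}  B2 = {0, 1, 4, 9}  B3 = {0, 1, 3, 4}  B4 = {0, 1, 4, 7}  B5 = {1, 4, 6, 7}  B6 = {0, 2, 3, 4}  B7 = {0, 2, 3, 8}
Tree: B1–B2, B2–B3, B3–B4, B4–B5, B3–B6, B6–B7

No — vertex 5 appears in no bag.

A tree decomposition must satisfy three properties: every vertex lies in some bag; for every edge, both endpoints lie together in some bag; and for every vertex, the bags containing it form a connected subtree. Here vertex 5 appears in no bag, so the decomposition is invalid.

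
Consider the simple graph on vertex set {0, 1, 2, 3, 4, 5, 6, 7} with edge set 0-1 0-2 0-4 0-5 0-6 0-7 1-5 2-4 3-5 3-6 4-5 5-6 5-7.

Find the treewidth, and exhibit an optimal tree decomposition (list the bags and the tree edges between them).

Treewidth 2.
One optimal decomposition is:
Bags: B1 = {0, 4, 5}  B2 = {0, 1, 5}  B3 = {0, 5, 6}  B4 = {0, 5, 7}  B5 = {0, 2, 4}  B6 = {3, 5, 6}
Tree: B1–B2, B1–B3, B3–B4, B1–B5, B3–B6

Each bag holds 3 vertices, so the decomposition has width 2, which upper-bounds the treewidth. For the lower bound, the 3 vertices {0, 2, 4} are pairwise adjacent, and any tree decomposition puts a clique entirely inside one bag — forcing width ≥ 2. Combining the bounds, tw(G) = 2.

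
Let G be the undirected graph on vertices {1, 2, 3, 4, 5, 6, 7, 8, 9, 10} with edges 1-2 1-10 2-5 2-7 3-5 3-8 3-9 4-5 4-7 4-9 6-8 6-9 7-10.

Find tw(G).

A width-2 tree decomposition is:
Bags: B1 = {1, 2, 10}  B2 = {2, 7, 10}  B3 = {2, 5, 7}  B4 = {4, 5, 7}  B5 = {3, 4, 5}  B6 = {3, 4, 9}  B7 = {3, 8, 9}  B8 = {6, 8, 9}
Tree: B1–B2, B2–B3, B3–B4, B4–B5, B5–B6, B6–B7, B7–B8
The largest bag has 3 vertices, giving width 2; this decomposition certifies tw(G) ≤ 2. For the lower bound, G contains the cycle 1–10–7–2–1, so G is not a forest; only forests have treewidth ≤ 1, hence tw(G) ≥ 2. Combining the bounds, tw(G) = 2.

2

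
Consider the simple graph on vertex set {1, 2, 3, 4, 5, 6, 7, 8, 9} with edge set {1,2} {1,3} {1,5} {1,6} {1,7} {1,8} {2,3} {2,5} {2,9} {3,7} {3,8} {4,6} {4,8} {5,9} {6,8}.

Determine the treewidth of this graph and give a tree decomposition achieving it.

Treewidth 2.
Bags: B1 = {2, 5, 9}  B2 = {1, 2, 5}  B3 = {1, 2, 3}  B4 = {1, 3, 7}  B5 = {1, 3, 8}  B6 = {1, 6, 8}  B7 = {4, 6, 8}
Tree: B1–B2, B2–B3, B3–B4, B3–B5, B5–B6, B6–B7

Every bag has size at most 3, so the width is 3 − 1 = 2 and tw(G) ≤ 2. On the other hand G contains the 3-clique {1, 3, 8}. A clique must lie in a single bag of any decomposition, so no decomposition can have width below 2. Therefore the treewidth is 2.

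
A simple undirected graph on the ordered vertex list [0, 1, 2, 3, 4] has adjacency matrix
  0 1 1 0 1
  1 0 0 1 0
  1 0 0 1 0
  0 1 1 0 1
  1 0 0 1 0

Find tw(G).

2

A width-2 tree decomposition is:
Bags: B1 = {0, 1, 3}  B2 = {0, 3, 4}  B3 = {0, 2, 3}
Tree: B1–B2, B2–B3
Every bag has size at most 3, so the width is 3 − 1 = 2 and tw(G) ≤ 2. The edges 1–3–4–0–1 form a cycle, so G is not a tree and its treewidth is at least 2. The upper and lower bounds meet at 2, so that is the treewidth.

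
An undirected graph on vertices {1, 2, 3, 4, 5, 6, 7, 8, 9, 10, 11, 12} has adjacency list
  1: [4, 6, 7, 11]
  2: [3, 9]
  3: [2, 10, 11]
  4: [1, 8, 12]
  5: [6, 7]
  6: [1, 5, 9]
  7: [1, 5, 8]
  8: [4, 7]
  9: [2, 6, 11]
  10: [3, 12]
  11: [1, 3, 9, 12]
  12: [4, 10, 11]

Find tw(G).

A width-3 tree decomposition is:
Bags: B1 = {2, 3, 9, 10}  B2 = {3, 9, 10, 11}  B3 = {9, 10, 11, 12}  B4 = {6, 9, 11, 12}  B5 = {1, 6, 11, 12}  B6 = {1, 4, 6, 12}  B7 = {1, 4, 5, 6}  B8 = {1, 4, 5, 7}  B9 = {4, 5, 7, 8}
Tree: B1–B2, B2–B3, B3–B4, B4–B5, B5–B6, B6–B7, B7–B8, B8–B9
The largest bag has 4 vertices, giving width 3; this decomposition certifies tw(G) ≤ 3. For the lower bound: the 4 vertex sets {2,3,10}, {9}, {11}, {1,4,6,12} are disjoint, each induces a connected subgraph, and every pair is joined by at least one edge of G. Contracting each set to a single vertex therefore yields K_{4} as a minor, and since treewidth is minor-monotone, tw(G) ≥ tw(K_{4}) = 3. The upper and lower bounds meet at 3, so that is the treewidth.

3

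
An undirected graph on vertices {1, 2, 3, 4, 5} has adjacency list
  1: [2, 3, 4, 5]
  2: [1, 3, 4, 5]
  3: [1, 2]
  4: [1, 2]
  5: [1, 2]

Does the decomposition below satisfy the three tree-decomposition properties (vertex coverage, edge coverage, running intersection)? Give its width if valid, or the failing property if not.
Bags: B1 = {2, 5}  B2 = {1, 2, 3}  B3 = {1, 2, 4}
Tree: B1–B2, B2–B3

A tree decomposition must satisfy three properties: every vertex lies in some bag; for every edge, both endpoints lie together in some bag; and for every vertex, the bags containing it form a connected subtree. Here edge (1,5) lies in no bag, so the decomposition is invalid.

No — edge (1,5) lies in no bag.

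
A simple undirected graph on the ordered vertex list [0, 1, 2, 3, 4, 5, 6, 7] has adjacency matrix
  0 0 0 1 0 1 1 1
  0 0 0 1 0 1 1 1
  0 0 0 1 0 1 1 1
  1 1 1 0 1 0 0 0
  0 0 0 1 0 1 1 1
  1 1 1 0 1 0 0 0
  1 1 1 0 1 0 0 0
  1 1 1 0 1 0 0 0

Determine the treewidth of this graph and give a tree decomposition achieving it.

Treewidth 4.
Bags: B1 = {0, 1, 2, 4, 7}  B2 = {0, 1, 2, 4, 6}  B3 = {0, 1, 2, 3, 4}  B4 = {0, 1, 2, 4, 5}
Tree: B1–B2, B2–B3, B3–B4

Every bag has size at most 5, so the width is 5 − 1 = 4 and tw(G) ≤ 4. For the lower bound: the 5 vertex sets {4,7}, {0,6}, {1,3}, {2}, {5} are disjoint, each induces a connected subgraph, and every pair is joined by at least one edge of G. Contracting each set to a single vertex therefore yields K_{5} as a minor, and since treewidth is minor-monotone, tw(G) ≥ tw(K_{5}) = 4. Combining the bounds, tw(G) = 4.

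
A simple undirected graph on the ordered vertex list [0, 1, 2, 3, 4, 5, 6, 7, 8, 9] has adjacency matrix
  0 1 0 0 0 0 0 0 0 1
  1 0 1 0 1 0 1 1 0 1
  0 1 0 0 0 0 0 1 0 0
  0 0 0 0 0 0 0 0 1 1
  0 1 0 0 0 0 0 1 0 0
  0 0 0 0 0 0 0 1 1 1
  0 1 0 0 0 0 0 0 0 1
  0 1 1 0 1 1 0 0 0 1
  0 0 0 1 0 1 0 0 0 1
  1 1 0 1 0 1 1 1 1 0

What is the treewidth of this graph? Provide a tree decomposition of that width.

The largest bag has 3 vertices, giving width 2; this decomposition certifies tw(G) ≤ 2. Conversely, {3, 8, 9} is a clique of size 3, and the vertices of any clique must share a bag in every tree decomposition; so some bag has ≥ 3 vertices and tw(G) ≥ 2. Hence tw(G) = 2 exactly.

Treewidth 2.
One such decomposition:
Bags: B1 = {5, 7, 9}  B2 = {1, 7, 9}  B3 = {1, 4, 7}  B4 = {0, 1, 9}  B5 = {5, 8, 9}  B6 = {3, 8, 9}  B7 = {1, 6, 9}  B8 = {1, 2, 7}
Tree: B1–B2, B2–B3, B2–B4, B1–B5, B5–B6, B4–B7, B3–B8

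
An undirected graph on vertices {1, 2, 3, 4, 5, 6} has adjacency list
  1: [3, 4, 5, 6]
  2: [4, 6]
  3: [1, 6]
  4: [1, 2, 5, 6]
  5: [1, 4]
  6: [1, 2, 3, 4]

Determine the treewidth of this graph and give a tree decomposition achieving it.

Treewidth 2.
One optimal decomposition is:
Bags: B1 = {2, 4, 6}  B2 = {1, 4, 6}  B3 = {1, 3, 6}  B4 = {1, 4, 5}
Tree: B1–B2, B2–B3, B2–B4

Each bag holds 3 vertices, so the decomposition has width 2, which upper-bounds the treewidth. On the other hand G contains the 3-clique {1, 3, 6}. A clique must lie in a single bag of any decomposition, so no decomposition can have width below 2. The upper and lower bounds meet at 2, so that is the treewidth.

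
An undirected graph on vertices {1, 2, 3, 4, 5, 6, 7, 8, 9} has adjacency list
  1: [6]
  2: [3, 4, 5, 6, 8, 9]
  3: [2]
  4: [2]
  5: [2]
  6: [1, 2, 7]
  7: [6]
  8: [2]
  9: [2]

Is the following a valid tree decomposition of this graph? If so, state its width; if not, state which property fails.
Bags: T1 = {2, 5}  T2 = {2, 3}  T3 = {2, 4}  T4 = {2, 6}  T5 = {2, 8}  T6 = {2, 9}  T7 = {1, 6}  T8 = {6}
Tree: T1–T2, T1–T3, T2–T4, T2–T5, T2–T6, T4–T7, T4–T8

A tree decomposition must satisfy three properties: every vertex lies in some bag; for every edge, both endpoints lie together in some bag; and for every vertex, the bags containing it form a connected subtree. Here vertex 7 appears in no bag, so the decomposition is invalid.

No — vertex 7 appears in no bag.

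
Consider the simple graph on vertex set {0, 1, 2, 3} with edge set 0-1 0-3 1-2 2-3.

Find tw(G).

2

A width-2 tree decomposition is:
Bags: B1 = {0, 2, 3}  B2 = {0, 1, 2}
Tree: B1–B2
Each bag holds 3 vertices, so the decomposition has width 2, which upper-bounds the treewidth. Since 0–3–2–1–0 is a cycle in G, G is not acyclic. Forests are exactly the graphs of treewidth ≤ 1, so tw(G) ≥ 2. Hence tw(G) = 2 exactly.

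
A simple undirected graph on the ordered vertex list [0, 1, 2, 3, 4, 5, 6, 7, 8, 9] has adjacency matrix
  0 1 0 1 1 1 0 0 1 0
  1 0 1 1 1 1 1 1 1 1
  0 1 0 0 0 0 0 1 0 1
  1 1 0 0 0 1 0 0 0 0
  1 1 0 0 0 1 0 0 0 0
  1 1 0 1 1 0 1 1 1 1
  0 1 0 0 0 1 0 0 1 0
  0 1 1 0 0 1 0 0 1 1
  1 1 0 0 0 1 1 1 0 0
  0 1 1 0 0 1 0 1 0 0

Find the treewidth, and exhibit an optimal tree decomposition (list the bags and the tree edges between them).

The largest bag has 4 vertices, giving width 3; this decomposition certifies tw(G) ≤ 3. Conversely, {1, 2, 7, 9} is a clique of size 4, and the vertices of any clique must share a bag in every tree decomposition; so some bag has ≥ 4 vertices and tw(G) ≥ 3. Therefore the treewidth is 3.

Treewidth 3.
One optimal decomposition is:
Bags: B1 = {1, 5, 7, 8}  B2 = {0, 1, 5, 8}  B3 = {1, 5, 7, 9}  B4 = {0, 1, 3, 5}  B5 = {0, 1, 4, 5}  B6 = {1, 5, 6, 8}  B7 = {1, 2, 7, 9}
Tree: B1–B2, B1–B3, B2–B4, B2–B5, B2–B6, B3–B7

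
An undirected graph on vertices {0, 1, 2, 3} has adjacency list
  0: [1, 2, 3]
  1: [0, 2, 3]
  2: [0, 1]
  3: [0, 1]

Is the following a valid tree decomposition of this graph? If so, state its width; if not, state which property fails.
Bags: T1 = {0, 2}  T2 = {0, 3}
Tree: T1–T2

No — vertex 1 appears in no bag.

A tree decomposition must satisfy three properties: every vertex lies in some bag; for every edge, both endpoints lie together in some bag; and for every vertex, the bags containing it form a connected subtree. Here vertex 1 appears in no bag, so the decomposition is invalid.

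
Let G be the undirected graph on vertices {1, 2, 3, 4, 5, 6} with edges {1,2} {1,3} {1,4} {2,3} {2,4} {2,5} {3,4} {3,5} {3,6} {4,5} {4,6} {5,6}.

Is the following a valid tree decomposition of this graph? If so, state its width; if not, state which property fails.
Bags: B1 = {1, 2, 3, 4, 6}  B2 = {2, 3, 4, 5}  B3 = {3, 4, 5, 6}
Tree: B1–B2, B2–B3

No — bags containing vertex 6 are not connected in the tree.

A tree decomposition must satisfy three properties: every vertex lies in some bag; for every edge, both endpoints lie together in some bag; and for every vertex, the bags containing it form a connected subtree. Here bags containing vertex 6 are not connected in the tree, so the decomposition is invalid.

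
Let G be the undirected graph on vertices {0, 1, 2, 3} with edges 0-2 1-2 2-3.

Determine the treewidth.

1

A width-1 tree decomposition is:
Bags: B1 = {2, 3}  B2 = {0, 2}  B3 = {1, 2}
Tree: B1–B2, B2–B3
Every bag has size at most 2, so the width is 2 − 1 = 1 and tw(G) ≤ 1. Any graph with an edge has treewidth ≥ 1, and G has the edge 3–2. Hence tw(G) = 1 exactly.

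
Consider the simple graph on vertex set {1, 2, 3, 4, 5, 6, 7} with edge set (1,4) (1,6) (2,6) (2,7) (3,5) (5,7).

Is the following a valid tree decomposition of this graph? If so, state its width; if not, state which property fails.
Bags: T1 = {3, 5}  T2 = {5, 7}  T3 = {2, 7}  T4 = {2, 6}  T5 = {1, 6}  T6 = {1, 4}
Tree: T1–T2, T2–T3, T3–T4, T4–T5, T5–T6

Every vertex of G appears in some bag (union = {1, 2, 3, 4, 5, 6, 7}); every edge is covered by a bag; and for each vertex v the set of bags containing v is connected in the bag tree. The decomposition is therefore valid. The largest bag has 2 vertices, so the width is 1.

Yes; width 1.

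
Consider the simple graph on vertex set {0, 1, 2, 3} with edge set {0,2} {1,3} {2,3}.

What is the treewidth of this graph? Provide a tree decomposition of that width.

Every bag has size at most 2, so the width is 2 − 1 = 1 and tw(G) ≤ 1. Since G has at least one edge (e.g. 2–3), it is not an edgeless graph, so tw(G) ≥ 1. Combining the bounds, tw(G) = 1.

Treewidth 1.
One such decomposition:
Bags: B1 = {2, 3}  B2 = {0, 2}  B3 = {1, 3}
Tree: B1–B2, B1–B3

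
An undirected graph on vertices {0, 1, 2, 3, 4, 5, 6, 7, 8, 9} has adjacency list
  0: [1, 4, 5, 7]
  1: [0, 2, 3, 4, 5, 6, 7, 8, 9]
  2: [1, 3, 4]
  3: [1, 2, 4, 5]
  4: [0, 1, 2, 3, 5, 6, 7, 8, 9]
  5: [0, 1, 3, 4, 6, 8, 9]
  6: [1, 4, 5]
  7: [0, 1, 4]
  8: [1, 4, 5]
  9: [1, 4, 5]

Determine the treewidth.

A width-3 tree decomposition is:
Bags: B1 = {1, 3, 4, 5}  B2 = {1, 4, 5, 8}  B3 = {1, 4, 5, 6}  B4 = {1, 2, 3, 4}  B5 = {0, 1, 4, 5}  B6 = {1, 4, 5, 9}  B7 = {0, 1, 4, 7}
Tree: B1–B2, B2–B3, B1–B4, B2–B5, B3–B6, B5–B7
The largest bag has 4 vertices, giving width 3; this decomposition certifies tw(G) ≤ 3. Conversely, {1, 2, 3, 4} is a clique of size 4, and the vertices of any clique must share a bag in every tree decomposition; so some bag has ≥ 4 vertices and tw(G) ≥ 3. The upper and lower bounds meet at 3, so that is the treewidth.

3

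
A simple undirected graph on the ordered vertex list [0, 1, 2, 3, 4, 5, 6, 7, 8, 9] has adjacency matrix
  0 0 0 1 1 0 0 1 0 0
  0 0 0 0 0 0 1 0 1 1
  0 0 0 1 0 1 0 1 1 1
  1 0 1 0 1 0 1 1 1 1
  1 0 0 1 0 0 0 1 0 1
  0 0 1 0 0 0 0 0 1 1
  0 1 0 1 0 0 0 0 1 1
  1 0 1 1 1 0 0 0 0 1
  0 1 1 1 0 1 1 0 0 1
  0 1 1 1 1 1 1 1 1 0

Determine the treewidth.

3

A width-3 tree decomposition is:
Bags: B1 = {2, 3, 8, 9}  B2 = {3, 6, 8, 9}  B3 = {2, 5, 8, 9}  B4 = {2, 3, 7, 9}  B5 = {3, 4, 7, 9}  B6 = {0, 3, 4, 7}  B7 = {1, 6, 8, 9}
Tree: B1–B2, B1–B3, B1–B4, B4–B5, B5–B6, B2–B7
Every bag has size at most 4, so the width is 4 − 1 = 3 and tw(G) ≤ 3. On the other hand G contains the 4-clique {0, 3, 4, 7}. A clique must lie in a single bag of any decomposition, so no decomposition can have width below 3. The upper and lower bounds meet at 3, so that is the treewidth.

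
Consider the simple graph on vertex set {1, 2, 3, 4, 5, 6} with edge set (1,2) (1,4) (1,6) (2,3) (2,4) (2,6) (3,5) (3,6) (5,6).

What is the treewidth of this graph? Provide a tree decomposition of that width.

The largest bag has 3 vertices, giving width 2; this decomposition certifies tw(G) ≤ 2. On the other hand G contains the 3-clique {1, 2, 4}. A clique must lie in a single bag of any decomposition, so no decomposition can have width below 2. Therefore the treewidth is 2.

Treewidth 2.
One optimal decomposition is:
Bags: B1 = {1, 2, 4}  B2 = {1, 2, 6}  B3 = {2, 3, 6}  B4 = {3, 5, 6}
Tree: B1–B2, B2–B3, B3–B4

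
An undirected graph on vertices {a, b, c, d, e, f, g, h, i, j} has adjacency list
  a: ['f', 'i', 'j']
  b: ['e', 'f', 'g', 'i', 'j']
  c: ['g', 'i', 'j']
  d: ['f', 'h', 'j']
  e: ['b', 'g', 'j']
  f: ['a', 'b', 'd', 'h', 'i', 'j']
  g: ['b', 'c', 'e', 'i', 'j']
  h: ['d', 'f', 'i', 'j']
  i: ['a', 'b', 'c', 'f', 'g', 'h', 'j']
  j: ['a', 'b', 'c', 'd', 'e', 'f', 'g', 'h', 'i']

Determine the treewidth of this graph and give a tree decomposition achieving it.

Treewidth 3.
Bags: B1 = {b, f, i, j}  B2 = {b, g, i, j}  B3 = {f, h, i, j}  B4 = {c, g, i, j}  B5 = {d, f, h, j}  B6 = {b, e, g, j}  B7 = {a, f, i, j}
Tree: B1–B2, B1–B3, B2–B4, B3–B5, B2–B6, B3–B7

The largest bag has 4 vertices, giving width 3; this decomposition certifies tw(G) ≤ 3. For the lower bound, the 4 vertices {d, f, h, j} are pairwise adjacent, and any tree decomposition puts a clique entirely inside one bag — forcing width ≥ 3. Therefore the treewidth is 3.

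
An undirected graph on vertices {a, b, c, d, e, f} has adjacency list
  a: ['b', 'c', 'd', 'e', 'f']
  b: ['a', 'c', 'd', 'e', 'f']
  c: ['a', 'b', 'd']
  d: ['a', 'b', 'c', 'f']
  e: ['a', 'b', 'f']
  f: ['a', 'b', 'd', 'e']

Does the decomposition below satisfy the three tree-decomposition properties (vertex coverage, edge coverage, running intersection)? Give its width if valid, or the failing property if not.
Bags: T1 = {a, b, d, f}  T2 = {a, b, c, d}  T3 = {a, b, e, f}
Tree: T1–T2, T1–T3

Vertex coverage: the bags together contain {a, b, c, d, e, f}, the full vertex set. Edge coverage: each edge of G has both endpoints in at least one bag. Running intersection: for every vertex, the bags containing it form a connected subtree. All three properties hold, so this is a valid tree decomposition of width max|bag| − 1 = 3, and hence tw(G) ≤ 3.

Yes; width 3.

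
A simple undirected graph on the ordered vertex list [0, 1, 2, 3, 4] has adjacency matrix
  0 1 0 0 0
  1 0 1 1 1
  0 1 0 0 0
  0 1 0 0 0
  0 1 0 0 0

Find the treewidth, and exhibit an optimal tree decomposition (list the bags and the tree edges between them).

Each bag holds 2 vertices, so the decomposition has width 1, which upper-bounds the treewidth. Since G has at least one edge (e.g. 3–1), it is not an edgeless graph, so tw(G) ≥ 1. Therefore the treewidth is 1.

Treewidth 1.
One optimal decomposition is:
Bags: B1 = {1, 3}  B2 = {0, 1}  B3 = {1, 4}  B4 = {1, 2}
Tree: B1–B2, B1–B3, B1–B4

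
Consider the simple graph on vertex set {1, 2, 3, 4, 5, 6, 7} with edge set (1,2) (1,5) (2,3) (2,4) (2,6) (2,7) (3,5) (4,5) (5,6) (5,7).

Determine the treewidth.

2

A width-2 tree decomposition is:
Bags: B1 = {2, 4, 5}  B2 = {1, 2, 5}  B3 = {2, 5, 7}  B4 = {2, 3, 5}  B5 = {2, 5, 6}
Tree: B1–B2, B2–B3, B3–B4, B4–B5
Each bag holds 3 vertices, so the decomposition has width 2, which upper-bounds the treewidth. Since 2–4–5–1–2 is a cycle in G, G is not acyclic. Forests are exactly the graphs of treewidth ≤ 1, so tw(G) ≥ 2. Therefore the treewidth is 2.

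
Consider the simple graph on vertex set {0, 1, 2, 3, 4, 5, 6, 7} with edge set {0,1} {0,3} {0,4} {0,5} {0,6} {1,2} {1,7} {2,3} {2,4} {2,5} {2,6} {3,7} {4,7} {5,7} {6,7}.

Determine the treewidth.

A width-3 tree decomposition is:
Bags: B1 = {0, 2, 4, 7}  B2 = {0, 2, 6, 7}  B3 = {0, 2, 5, 7}  B4 = {0, 1, 2, 7}  B5 = {0, 2, 3, 7}
Tree: B1–B2, B2–B3, B3–B4, B4–B5
Each bag holds 4 vertices, so the decomposition has width 3, which upper-bounds the treewidth. For the lower bound: the 4 vertex sets {0,4}, {6,7}, {2}, {5} are disjoint, each induces a connected subgraph, and every pair is joined by at least one edge of G. Contracting each set to a single vertex therefore yields K_{4} as a minor, and since treewidth is minor-monotone, tw(G) ≥ tw(K_{4}) = 3. Therefore the treewidth is 3.

3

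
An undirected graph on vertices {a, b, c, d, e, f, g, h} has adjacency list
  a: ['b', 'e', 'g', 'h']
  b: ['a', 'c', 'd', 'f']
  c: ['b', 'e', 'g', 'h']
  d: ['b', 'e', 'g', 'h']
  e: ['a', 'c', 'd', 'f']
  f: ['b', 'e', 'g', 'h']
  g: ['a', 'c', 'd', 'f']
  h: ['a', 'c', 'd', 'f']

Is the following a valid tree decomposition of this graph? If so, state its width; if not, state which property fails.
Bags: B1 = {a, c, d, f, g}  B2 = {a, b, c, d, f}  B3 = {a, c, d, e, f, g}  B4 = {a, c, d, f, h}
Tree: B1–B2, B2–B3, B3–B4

A tree decomposition must satisfy three properties: every vertex lies in some bag; for every edge, both endpoints lie together in some bag; and for every vertex, the bags containing it form a connected subtree. Here bags containing vertex g are not connected in the tree, so the decomposition is invalid.

No — bags containing vertex g are not connected in the tree.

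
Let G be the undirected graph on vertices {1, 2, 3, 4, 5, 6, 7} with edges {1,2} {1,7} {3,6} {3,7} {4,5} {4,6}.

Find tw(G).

1

A width-1 tree decomposition is:
Bags: B1 = {4, 5}  B2 = {4, 6}  B3 = {3, 6}  B4 = {3, 7}  B5 = {1, 7}  B6 = {1, 2}
Tree: B1–B2, B2–B3, B3–B4, B4–B5, B5–B6
Every bag has size at most 2, so the width is 2 − 1 = 1 and tw(G) ≤ 1. Since G has at least one edge (e.g. 5–4), it is not an edgeless graph, so tw(G) ≥ 1. Hence tw(G) = 1 exactly.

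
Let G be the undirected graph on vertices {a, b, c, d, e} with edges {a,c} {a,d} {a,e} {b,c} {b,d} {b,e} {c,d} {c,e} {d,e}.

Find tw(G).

A width-3 tree decomposition is:
Bags: B1 = {a, c, d, e}  B2 = {b, c, d, e}
Tree: B1–B2
Every bag has size at most 4, so the width is 4 − 1 = 3 and tw(G) ≤ 3. Conversely, {a, c, d, e} is a clique of size 4, and the vertices of any clique must share a bag in every tree decomposition; so some bag has ≥ 4 vertices and tw(G) ≥ 3. Therefore the treewidth is 3.

3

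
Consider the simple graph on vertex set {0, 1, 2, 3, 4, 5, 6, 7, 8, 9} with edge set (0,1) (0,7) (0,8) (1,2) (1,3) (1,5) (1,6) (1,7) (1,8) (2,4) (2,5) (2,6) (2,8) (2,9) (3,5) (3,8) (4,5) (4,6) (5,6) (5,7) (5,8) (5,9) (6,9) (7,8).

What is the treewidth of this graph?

3

A width-3 tree decomposition is:
Bags: B1 = {1, 5, 7, 8}  B2 = {1, 2, 5, 8}  B3 = {0, 1, 7, 8}  B4 = {1, 2, 5, 6}  B5 = {2, 5, 6, 9}  B6 = {1, 3, 5, 8}  B7 = {2, 4, 5, 6}
Tree: B1–B2, B1–B3, B2–B4, B4–B5, B1–B6, B5–B7
Every bag has size at most 4, so the width is 4 − 1 = 3 and tw(G) ≤ 3. For the lower bound, the 4 vertices {0, 1, 7, 8} are pairwise adjacent, and any tree decomposition puts a clique entirely inside one bag — forcing width ≥ 3. Hence tw(G) = 3 exactly.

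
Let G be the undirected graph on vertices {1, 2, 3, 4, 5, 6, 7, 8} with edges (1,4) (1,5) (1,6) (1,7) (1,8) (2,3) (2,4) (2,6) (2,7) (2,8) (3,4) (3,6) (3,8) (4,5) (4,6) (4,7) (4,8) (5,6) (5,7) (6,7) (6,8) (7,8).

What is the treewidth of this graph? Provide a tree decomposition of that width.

Each bag holds 5 vertices, so the decomposition has width 4, which upper-bounds the treewidth. For the lower bound, the 5 vertices {2, 3, 4, 6, 8} are pairwise adjacent, and any tree decomposition puts a clique entirely inside one bag — forcing width ≥ 4. The upper and lower bounds meet at 4, so that is the treewidth.

Treewidth 4.
Bags: B1 = {1, 4, 6, 7, 8}  B2 = {2, 4, 6, 7, 8}  B3 = {2, 3, 4, 6, 8}  B4 = {1, 4, 5, 6, 7}
Tree: B1–B2, B2–B3, B1–B4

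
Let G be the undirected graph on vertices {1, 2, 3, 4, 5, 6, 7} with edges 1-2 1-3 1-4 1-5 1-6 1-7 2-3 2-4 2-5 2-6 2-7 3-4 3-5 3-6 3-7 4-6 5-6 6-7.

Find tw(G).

4

A width-4 tree decomposition is:
Bags: B1 = {1, 2, 3, 4, 6}  B2 = {1, 2, 3, 6, 7}  B3 = {1, 2, 3, 5, 6}
Tree: B1–B2, B2–B3
The largest bag has 5 vertices, giving width 4; this decomposition certifies tw(G) ≤ 4. Conversely, {1, 2, 3, 4, 6} is a clique of size 5, and the vertices of any clique must share a bag in every tree decomposition; so some bag has ≥ 5 vertices and tw(G) ≥ 4. Hence tw(G) = 4 exactly.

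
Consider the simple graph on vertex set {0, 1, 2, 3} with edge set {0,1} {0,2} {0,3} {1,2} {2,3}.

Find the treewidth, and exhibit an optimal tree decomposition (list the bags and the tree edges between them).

Each bag holds 3 vertices, so the decomposition has width 2, which upper-bounds the treewidth. On the other hand G contains the 3-clique {0, 1, 2}. A clique must lie in a single bag of any decomposition, so no decomposition can have width below 2. Hence tw(G) = 2 exactly.

Treewidth 2.
One such decomposition:
Bags: B1 = {0, 1, 2}  B2 = {0, 2, 3}
Tree: B1–B2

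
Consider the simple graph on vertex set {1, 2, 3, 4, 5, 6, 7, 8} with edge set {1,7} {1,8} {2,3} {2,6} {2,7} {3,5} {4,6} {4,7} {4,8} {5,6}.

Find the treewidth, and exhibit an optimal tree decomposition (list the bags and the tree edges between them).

Each bag holds 3 vertices, so the decomposition has width 2, which upper-bounds the treewidth. For the lower bound, G contains the cycle 1–8–4–7–1, so G is not a forest; only forests have treewidth ≤ 1, hence tw(G) ≥ 2. The upper and lower bounds meet at 2, so that is the treewidth.

Treewidth 2.
One optimal decomposition is:
Bags: B1 = {1, 7, 8}  B2 = {4, 7, 8}  B3 = {2, 4, 7}  B4 = {2, 4, 6}  B5 = {2, 3, 6}  B6 = {3, 5, 6}
Tree: B1–B2, B2–B3, B3–B4, B4–B5, B5–B6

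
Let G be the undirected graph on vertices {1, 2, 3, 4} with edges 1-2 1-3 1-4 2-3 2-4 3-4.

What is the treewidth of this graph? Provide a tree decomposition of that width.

Treewidth 3.
One optimal decomposition is:
Bags: B1 = {1, 2, 3, 4}
Tree: (single bag)

A single bag containing all 4 vertices is trivially a valid decomposition of width 3. Conversely, {1, 2, 3, 4} is a clique of size 4, and the vertices of any clique must share a bag in every tree decomposition; so some bag has ≥ 4 vertices and tw(G) ≥ 3. Therefore the treewidth is 3.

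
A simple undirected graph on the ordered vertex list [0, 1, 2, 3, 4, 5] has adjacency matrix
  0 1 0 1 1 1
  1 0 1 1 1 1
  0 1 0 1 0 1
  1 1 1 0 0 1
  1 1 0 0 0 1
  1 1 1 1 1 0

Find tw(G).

3

A width-3 tree decomposition is:
Bags: B1 = {0, 1, 3, 5}  B2 = {0, 1, 4, 5}  B3 = {1, 2, 3, 5}
Tree: B1–B2, B1–B3
Every bag has size at most 4, so the width is 4 − 1 = 3 and tw(G) ≤ 3. On the other hand G contains the 4-clique {0, 1, 3, 5}. A clique must lie in a single bag of any decomposition, so no decomposition can have width below 3. The upper and lower bounds meet at 3, so that is the treewidth.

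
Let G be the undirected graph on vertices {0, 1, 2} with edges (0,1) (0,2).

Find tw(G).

A width-1 tree decomposition is:
Bags: B1 = {0, 1}  B2 = {0, 2}
Tree: B1–B2
Every bag has size at most 2, so the width is 2 − 1 = 1 and tw(G) ≤ 1. Since G has at least one edge (e.g. 1–0), it is not an edgeless graph, so tw(G) ≥ 1. Hence tw(G) = 1 exactly.

1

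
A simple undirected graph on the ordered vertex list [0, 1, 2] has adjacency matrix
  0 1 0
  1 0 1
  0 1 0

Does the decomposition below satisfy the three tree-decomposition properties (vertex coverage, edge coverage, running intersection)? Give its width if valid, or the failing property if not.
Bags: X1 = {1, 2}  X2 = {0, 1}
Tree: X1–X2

Yes; width 1.

Every vertex of G appears in some bag (union = {0, 1, 2}); every edge is covered by a bag; and for each vertex v the set of bags containing v is connected in the bag tree. The decomposition is therefore valid. The largest bag has 2 vertices, so the width is 1.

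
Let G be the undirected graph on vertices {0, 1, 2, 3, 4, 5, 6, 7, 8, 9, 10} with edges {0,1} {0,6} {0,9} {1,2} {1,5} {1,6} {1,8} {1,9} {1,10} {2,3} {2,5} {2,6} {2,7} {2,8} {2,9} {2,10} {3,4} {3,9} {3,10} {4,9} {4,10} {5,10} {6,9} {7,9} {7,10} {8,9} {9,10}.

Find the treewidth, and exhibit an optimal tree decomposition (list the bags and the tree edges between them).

Treewidth 3.
Bags: B1 = {2, 3, 9, 10}  B2 = {3, 4, 9, 10}  B3 = {2, 7, 9, 10}  B4 = {1, 2, 9, 10}  B5 = {1, 2, 5, 10}  B6 = {1, 2, 8, 9}  B7 = {1, 2, 6, 9}  B8 = {0, 1, 6, 9}
Tree: B1–B2, B1–B3, B1–B4, B4–B5, B4–B6, B4–B7, B7–B8

The largest bag has 4 vertices, giving width 3; this decomposition certifies tw(G) ≤ 3. On the other hand G contains the 4-clique {0, 1, 6, 9}. A clique must lie in a single bag of any decomposition, so no decomposition can have width below 3. The upper and lower bounds meet at 3, so that is the treewidth.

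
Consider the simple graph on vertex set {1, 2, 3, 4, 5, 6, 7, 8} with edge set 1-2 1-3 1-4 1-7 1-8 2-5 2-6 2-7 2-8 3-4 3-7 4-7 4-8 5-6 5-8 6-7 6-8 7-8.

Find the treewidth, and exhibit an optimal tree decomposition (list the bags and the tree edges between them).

Treewidth 3.
One such decomposition:
Bags: B1 = {1, 4, 7, 8}  B2 = {1, 3, 4, 7}  B3 = {1, 2, 7, 8}  B4 = {2, 6, 7, 8}  B5 = {2, 5, 6, 8}
Tree: B1–B2, B1–B3, B3–B4, B4–B5

Every bag has size at most 4, so the width is 4 − 1 = 3 and tw(G) ≤ 3. For the lower bound, the 4 vertices {2, 5, 6, 8} are pairwise adjacent, and any tree decomposition puts a clique entirely inside one bag — forcing width ≥ 3. Therefore the treewidth is 3.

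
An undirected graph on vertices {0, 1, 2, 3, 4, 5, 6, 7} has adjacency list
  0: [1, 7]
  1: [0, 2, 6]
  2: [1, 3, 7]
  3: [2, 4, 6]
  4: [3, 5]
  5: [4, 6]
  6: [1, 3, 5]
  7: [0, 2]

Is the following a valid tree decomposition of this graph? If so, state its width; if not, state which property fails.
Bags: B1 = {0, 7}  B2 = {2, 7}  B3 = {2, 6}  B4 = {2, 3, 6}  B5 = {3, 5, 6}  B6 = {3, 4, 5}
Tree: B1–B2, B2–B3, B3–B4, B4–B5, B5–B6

A tree decomposition must satisfy three properties: every vertex lies in some bag; for every edge, both endpoints lie together in some bag; and for every vertex, the bags containing it form a connected subtree. Here vertex 1 appears in no bag, so the decomposition is invalid.

No — vertex 1 appears in no bag.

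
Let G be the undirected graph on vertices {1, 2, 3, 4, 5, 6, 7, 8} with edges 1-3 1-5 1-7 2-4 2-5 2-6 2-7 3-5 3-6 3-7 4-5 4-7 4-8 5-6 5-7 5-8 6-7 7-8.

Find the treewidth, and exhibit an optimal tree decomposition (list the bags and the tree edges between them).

Every bag has size at most 4, so the width is 4 − 1 = 3 and tw(G) ≤ 3. For the lower bound, the 4 vertices {4, 5, 7, 8} are pairwise adjacent, and any tree decomposition puts a clique entirely inside one bag — forcing width ≥ 3. The upper and lower bounds meet at 3, so that is the treewidth.

Treewidth 3.
Bags: B1 = {2, 5, 6, 7}  B2 = {3, 5, 6, 7}  B3 = {2, 4, 5, 7}  B4 = {4, 5, 7, 8}  B5 = {1, 3, 5, 7}
Tree: B1–B2, B1–B3, B3–B4, B2–B5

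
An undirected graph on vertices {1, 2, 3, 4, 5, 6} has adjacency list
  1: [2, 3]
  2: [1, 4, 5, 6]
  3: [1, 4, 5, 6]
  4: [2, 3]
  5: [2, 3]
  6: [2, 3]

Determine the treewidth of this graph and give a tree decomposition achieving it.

Treewidth 2.
One such decomposition:
Bags: B1 = {2, 3, 6}  B2 = {1, 2, 3}  B3 = {2, 3, 5}  B4 = {2, 3, 4}
Tree: B1–B2, B2–B3, B3–B4

The largest bag has 3 vertices, giving width 2; this decomposition certifies tw(G) ≤ 2. For the lower bound, G contains the cycle 2–6–3–1–2, so G is not a forest; only forests have treewidth ≤ 1, hence tw(G) ≥ 2. Combining the bounds, tw(G) = 2.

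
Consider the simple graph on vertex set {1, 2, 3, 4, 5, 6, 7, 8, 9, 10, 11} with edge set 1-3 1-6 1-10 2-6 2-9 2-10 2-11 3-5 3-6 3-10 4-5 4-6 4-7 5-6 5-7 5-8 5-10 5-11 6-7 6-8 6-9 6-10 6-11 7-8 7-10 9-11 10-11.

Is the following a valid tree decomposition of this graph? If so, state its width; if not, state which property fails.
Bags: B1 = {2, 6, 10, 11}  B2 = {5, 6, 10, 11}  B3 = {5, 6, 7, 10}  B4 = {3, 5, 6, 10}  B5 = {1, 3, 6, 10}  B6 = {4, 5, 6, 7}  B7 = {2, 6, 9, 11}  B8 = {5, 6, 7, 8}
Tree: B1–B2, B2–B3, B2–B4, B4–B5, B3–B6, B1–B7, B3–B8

Every vertex of G appears in some bag (union = {1, 2, 3, 4, 5, 6, 7, 8, 9, 10, 11}); every edge is covered by a bag; and for each vertex v the set of bags containing v is connected in the bag tree. The decomposition is therefore valid. The largest bag has 4 vertices, so the width is 3.

Yes; width 3.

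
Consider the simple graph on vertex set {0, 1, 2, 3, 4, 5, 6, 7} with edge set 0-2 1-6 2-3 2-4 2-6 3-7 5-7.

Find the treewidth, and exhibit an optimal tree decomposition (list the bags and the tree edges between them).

Every bag has size at most 2, so the width is 2 − 1 = 1 and tw(G) ≤ 1. Any graph with an edge has treewidth ≥ 1, and G has the edge 0–2. Combining the bounds, tw(G) = 1.

Treewidth 1.
One optimal decomposition is:
Bags: B1 = {0, 2}  B2 = {2, 6}  B3 = {2, 3}  B4 = {3, 7}  B5 = {2, 4}  B6 = {1, 6}  B7 = {5, 7}
Tree: B1–B2, B2–B3, B3–B4, B1–B5, B2–B6, B4–B7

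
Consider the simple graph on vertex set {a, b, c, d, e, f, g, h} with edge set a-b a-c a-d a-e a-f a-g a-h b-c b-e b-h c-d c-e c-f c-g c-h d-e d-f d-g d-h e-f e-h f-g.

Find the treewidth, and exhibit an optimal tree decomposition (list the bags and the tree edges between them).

Treewidth 4.
Bags: B1 = {a, c, d, e, f}  B2 = {a, c, d, e, h}  B3 = {a, c, d, f, g}  B4 = {a, b, c, e, h}
Tree: B1–B2, B1–B3, B2–B4

Each bag holds 5 vertices, so the decomposition has width 4, which upper-bounds the treewidth. For the lower bound, the 5 vertices {a, c, d, e, h} are pairwise adjacent, and any tree decomposition puts a clique entirely inside one bag — forcing width ≥ 4. Combining the bounds, tw(G) = 4.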